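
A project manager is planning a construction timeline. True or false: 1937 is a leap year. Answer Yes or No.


Year: 1937
Divisible by 4? 1937 / 4 = 484.25 -> No
Not divisible by 4, so NOT a leap year

No


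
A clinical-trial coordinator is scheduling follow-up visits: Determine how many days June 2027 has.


Month: June
Year: 2027
June is a 30-day month
Total: 30 days

30


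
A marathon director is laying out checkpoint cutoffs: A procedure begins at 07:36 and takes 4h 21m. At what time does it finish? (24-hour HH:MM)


Start time: 07:36
Adding: 4 hours 21 minutes
Minutes: 36 + 21 = 57
Hours: 7 + 4 + 0 = 11
Result: 11:57

11:57


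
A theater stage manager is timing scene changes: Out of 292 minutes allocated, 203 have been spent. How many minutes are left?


Total budget: 292 minutes
Time used: 203 minutes
Remaining: 292 - 203 = 89 minutes
Percent used: 69.5%
Percent remaining: 30.5%

89


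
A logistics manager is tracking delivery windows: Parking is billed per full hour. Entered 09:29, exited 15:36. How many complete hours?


Start: 09:29
End: 15:36
Hour difference: 15 - 9 = 6 hours
Minute difference: 36 - 29 = 7 minutes
Total minutes: 367
Complete hours: 367 / 60 = 6 (remainder 7)

6


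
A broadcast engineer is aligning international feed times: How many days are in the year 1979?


Year: 1979
Check leap year rules:
Divisible by 4? No
1979 is not a leap year
Days: 365

365


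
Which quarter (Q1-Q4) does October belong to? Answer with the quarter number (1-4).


Month: October (month 10)
Q1: January-March (months 1-3)
Q2: April-June (months 4-6)
Q3: July-September (months 7-9)
Q4: October-December (months 10-12)
Month 10 falls in Q4

4


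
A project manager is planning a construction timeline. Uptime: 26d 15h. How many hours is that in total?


Days: 26
Extra hours: 15
Hours per day: 24
Days to hours: 26 x 24 = 624
Total: 624 + 15 = 639

639


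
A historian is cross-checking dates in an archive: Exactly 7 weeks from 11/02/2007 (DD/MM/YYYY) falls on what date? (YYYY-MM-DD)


Start: 2007-02-11
Weeks to add: 7
Convert to days: 7 x 7 = 49 days
Add 49 days to 2007-02-11
Result: 2007-04-01

2007-04-01


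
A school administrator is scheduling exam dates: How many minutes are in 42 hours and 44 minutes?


Hours: 42
Minutes: 44
Convert hours to minutes: 42 x 60 = 2520
Add remaining minutes: 2520 + 44 = 2564

2564


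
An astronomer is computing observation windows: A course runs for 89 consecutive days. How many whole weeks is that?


Total days: 89
Days per week: 7
Division: 89 / 7 = 12 remainder 5
Complete weeks: 12
Remaining days: 5

12


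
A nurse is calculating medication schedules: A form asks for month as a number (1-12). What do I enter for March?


Calendar month order:
2. February
3. March <--
4. April
March is month number 3

3


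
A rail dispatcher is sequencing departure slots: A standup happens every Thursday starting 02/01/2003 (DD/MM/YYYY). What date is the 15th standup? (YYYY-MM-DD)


First occurrence: 2003-01-02 (occurrence 1)
Each occurrence is 7 days after the previous.
Occurrence 15 is 14 weeks after the first.
14 weeks = 98 days
2003-01-02 + 98 days = 2003-04-10

2003-04-10


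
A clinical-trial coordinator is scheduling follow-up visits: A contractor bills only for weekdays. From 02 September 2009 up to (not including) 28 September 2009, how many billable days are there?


Start: 2009-09-02 (Wednesday)
End (exclusive): 2009-09-28 (Monday)
Total calendar days: 26
Full weeks: 26 // 7 = 3 -> 15 weekdays
Remaining 5 days starting on Wednesday:
  Wed(w), Thu(w), Fri(w), Sat(-), Sun(-) -> 3 weekdays
Total business days: 15 + 3 = 18

18


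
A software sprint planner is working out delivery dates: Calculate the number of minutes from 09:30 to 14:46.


Start time: 09:30 = 570 minutes from midnight
End time: 14:46 = 886 minutes from midnight
Difference: 886 - 570 = 316 minutes
That is 5 hours and 16 minutes

316


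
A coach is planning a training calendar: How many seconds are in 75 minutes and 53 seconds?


Minutes: 75
Extra seconds: 53
Seconds per minute: 60
Minutes to seconds: 75 x 60 = 4500
Total: 4500 + 53 = 4553

4553


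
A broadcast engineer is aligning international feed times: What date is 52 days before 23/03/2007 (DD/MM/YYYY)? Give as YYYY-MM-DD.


Start: 2007-03-23
Subtracting 52 days
Days already passed in March: 23
After going back through March: 29 more days to subtract
February 2007: 28 days, 1 remaining
January 2007 has 31 days, need 1
Result: 2007-01-30

2007-01-30


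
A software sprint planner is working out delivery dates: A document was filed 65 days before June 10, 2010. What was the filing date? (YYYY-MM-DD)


Start: 2010-06-10
Subtracting 65 days
Days already passed in June: 10
After going back through June: 55 more days to subtract
May 2010: 31 days, 24 remaining
April 2010 has 30 days, need 24
Result: 2010-04-06

2010-04-06


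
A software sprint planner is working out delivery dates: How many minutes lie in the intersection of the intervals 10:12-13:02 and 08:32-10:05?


Interval A: [612, 782] minutes from midnight
Interval B: [512, 605] minutes from midnight
Overlap start = max(612, 512) = 612
Overlap end = min(782, 605) = 605
End <= start, so the intervals do not overlap: 0 minutes

0


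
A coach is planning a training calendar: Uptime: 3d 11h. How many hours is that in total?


Days: 3
Extra hours: 11
Hours per day: 24
Days to hours: 3 x 24 = 72
Total: 72 + 11 = 83

83


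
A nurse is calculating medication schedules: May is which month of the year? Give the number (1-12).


Calendar month order:
4. April
5. May <--
6. June
May is month number 5

5


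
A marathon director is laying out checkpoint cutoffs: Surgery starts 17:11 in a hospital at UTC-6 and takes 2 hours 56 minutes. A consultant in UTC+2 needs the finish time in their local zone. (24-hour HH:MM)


Start: 17:11 in UTC-6
Step 1 - add duration:
  minutes: 11 + 56 = 67 (carry 1h)
  hours: 17 + 2 + 1 = 20
  end in UTC-6: 20:07
Step 2 - convert UTC-6 -> UTC+2:
  offset difference: 2 - (-6) = 8 hours
  20 + (8) = 28 -> mod 24 = 4
Result: 04:07 in UTC+2

04:07


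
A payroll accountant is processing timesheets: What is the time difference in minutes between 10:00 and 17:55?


Start time: 10:00 = 600 minutes from midnight
End time: 17:55 = 1075 minutes from midnight
Difference: 1075 - 600 = 475 minutes
That is 7 hours and 55 minutes

475


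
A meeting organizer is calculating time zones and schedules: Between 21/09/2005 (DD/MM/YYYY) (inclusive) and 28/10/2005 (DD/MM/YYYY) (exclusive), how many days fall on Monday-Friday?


Start: 2005-09-21 (Wednesday)
End (exclusive): 2005-10-28 (Friday)
Total calendar days: 37
Full weeks: 37 // 7 = 5 -> 25 weekdays
Remaining 2 days starting on Wednesday:
  Wed(w), Thu(w) -> 2 weekdays
Total business days: 25 + 2 = 27

27


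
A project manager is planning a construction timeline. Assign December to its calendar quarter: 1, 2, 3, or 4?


Month: December (month 12)
Q1: January-March (months 1-3)
Q2: April-June (months 4-6)
Q3: July-September (months 7-9)
Q4: October-December (months 10-12)
Month 12 falls in Q4

4


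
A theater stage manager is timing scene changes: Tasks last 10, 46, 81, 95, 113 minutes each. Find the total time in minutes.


Durations: 10, 46, 81, 95, 113
Running sum: 10
+ 46 = 56
+ 81 = 137
+ 95 = 232
+ 113 = 345
Total duration: 345 minutes
That is 5 hours and 45 minutes

345


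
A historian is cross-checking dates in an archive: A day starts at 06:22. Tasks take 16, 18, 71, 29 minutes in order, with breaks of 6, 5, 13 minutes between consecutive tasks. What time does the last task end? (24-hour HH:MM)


Start: 06:22 = 382 min from midnight
  after task 1 (16 min): 06:38
  after break (6 min): 06:44
  after task 2 (18 min): 07:02
  after break (5 min): 07:07
  after task 3 (71 min): 08:18
  after break (13 min): 08:31
  after task 4 (29 min): 09:00
Total elapsed: 158 minutes
End time: 09:00

09:00


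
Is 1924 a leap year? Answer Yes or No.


Year: 1924
Divisible by 4? 1924 / 4 = 481.0 -> Yes
Divisible by 100? 1924 / 100 = 19.24 -> No
Divisible by 4 but not 100, so it IS a leap year

Yes


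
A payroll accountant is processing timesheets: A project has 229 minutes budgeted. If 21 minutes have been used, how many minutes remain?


Total budget: 229 minutes
Time used: 21 minutes
Remaining: 229 - 21 = 208 minutes
Percent used: 9.2%
Percent remaining: 90.8%

208


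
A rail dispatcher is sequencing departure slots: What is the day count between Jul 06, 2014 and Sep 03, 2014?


Start date: 2014-07-06
End date: 2014-09-03
Jul 2014: +26 days
Aug 2014: +31 days
Sep 2014: +2 days
Total: 59 days

59


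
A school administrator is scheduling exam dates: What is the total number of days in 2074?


Year: 2074
Check leap year rules:
Divisible by 4? No
2074 is not a leap year
Days: 365

365


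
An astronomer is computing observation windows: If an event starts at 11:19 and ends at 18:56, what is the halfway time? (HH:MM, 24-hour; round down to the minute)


Start time: 11:19 = 679 minutes from midnight
End time: 18:56 = 1136 minutes from midnight
Sum: 679 + 1136 = 1815
Midpoint: 1815 / 2 = 907 minutes
Convert: 907 / 60 = 15 hours, 7 minutes
Result: 15:07

15:07


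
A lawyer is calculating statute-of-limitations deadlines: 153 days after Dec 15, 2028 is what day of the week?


Start: 2028-12-15 (Friday)
Step 1 - find target date: add 153 days
  2028-12-15 + 153 days = 2029-05-17
Step 2 - day of week:
  153 mod 7 = 6
  Friday + 6 days -> Thursday
Result: Thursday (2029-05-17)

Thursday


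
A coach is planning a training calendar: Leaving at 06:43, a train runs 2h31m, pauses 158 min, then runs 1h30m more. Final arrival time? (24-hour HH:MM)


Depart: 06:43
Leg 1: +151 min -> 09:14
Layover: +158 min -> 11:52
Leg 2: +90 min -> 13:22
Total travel: 399 minutes = 6h 39m
Arrival: 13:22

13:22


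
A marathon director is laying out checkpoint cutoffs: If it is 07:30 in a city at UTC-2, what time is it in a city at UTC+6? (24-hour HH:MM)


Local time: 07:30 at UTC-2 (offset -2h)
Target zone: UTC+6 (offset 6h)
Difference: 6 - (-2) = 8 hours
Calculation: 7 + (8) = 15
Result: 15:30

15:30


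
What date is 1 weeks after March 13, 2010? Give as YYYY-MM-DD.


Start: 2010-03-13
Weeks to add: 1
Convert to days: 1 x 7 = 7 days
Add 7 days to 2010-03-13
Result: 2010-03-20

2010-03-20


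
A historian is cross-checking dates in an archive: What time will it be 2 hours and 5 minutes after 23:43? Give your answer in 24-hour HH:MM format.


Start time: 23:43
Adding: 2 hours 5 minutes
Minutes: 43 + 5 = 48
Hours: 23 + 2 + 0 = 25
Hour wraparound: 25 mod 24 = 1
Result: 01:48

01:48


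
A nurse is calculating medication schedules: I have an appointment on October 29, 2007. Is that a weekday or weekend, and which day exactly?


Date: 2007-10-29
January 1, 2007 is a Monday
Day of year: 302
Offset from Jan 1: 301 days
301 mod 7 = 0
Result: Monday

Monday


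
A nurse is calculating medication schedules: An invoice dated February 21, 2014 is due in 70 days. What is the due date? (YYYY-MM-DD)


Start: 2014-02-21
Adding 70 days
Days remaining in February: 7
After February: 63 days still to add
March 2014: 31 days, 32 remaining
April 2014: 30 days, 2 remaining
May 2014 has 31 days, need 2
Result: 2014-05-02

2014-05-02


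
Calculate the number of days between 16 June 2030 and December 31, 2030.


Start: June 16, 2030
End: December 31, 2030
Days left in June: 14
July: 31
August: 31
September: 30
October: 31
... plus remaining months
Sum of remaining months: 184
Total: 14 + 184 = 198

198


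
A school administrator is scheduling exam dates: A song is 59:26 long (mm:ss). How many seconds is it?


Minutes: 59
Extra seconds: 26
Seconds per minute: 60
Minutes to seconds: 59 x 60 = 3540
Total: 3540 + 26 = 3566

3566


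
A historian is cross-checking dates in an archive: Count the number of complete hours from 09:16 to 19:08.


Start: 09:16
End: 19:08
Hour difference: 19 - 9 = 10 hours
Minute difference: 8 - 16 = -8 minutes
Total minutes: 592
Complete hours: 592 / 60 = 9 (remainder 52)

9


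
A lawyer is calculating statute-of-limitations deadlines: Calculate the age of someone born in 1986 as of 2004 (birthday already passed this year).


Birth year: 1986
Current year: 2004
Age = current year - birth year
Age = 2004 - 1986 = 18

18


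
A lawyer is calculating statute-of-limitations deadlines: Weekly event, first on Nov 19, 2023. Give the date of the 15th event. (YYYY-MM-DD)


First occurrence: 2023-11-19 (occurrence 1)
Each occurrence is 7 days after the previous.
Occurrence 15 is 14 weeks after the first.
14 weeks = 98 days
2023-11-19 + 98 days = 2024-02-25

2024-02-25


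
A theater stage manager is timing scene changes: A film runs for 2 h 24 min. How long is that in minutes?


Hours: 2
Minutes: 24
Convert hours to minutes: 2 x 60 = 120
Add remaining minutes: 120 + 24 = 144

144


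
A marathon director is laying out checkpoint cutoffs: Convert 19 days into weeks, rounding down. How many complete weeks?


Total days: 19
Days per week: 7
Division: 19 / 7 = 2 remainder 5
Complete weeks: 2
Remaining days: 5

2


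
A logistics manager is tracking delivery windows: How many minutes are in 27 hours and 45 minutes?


Hours: 27
Extra minutes: 45
Minutes per hour: 60
Hours to minutes: 27 x 60 = 1620
Total: 1620 + 45 = 1665

1665


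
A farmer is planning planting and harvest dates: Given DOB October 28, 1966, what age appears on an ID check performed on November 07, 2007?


Birth: 1966-10-28
Reference: 2007-11-07
Year difference: 2007 - 1966 = 41
Has birthday (10-28) occurred by 11-07? Yes
Age in full years: 41

41


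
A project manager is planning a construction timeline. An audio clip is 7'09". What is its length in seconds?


Minutes: 7
Seconds: 9
Convert minutes to seconds: 7 x 60 = 420
Add remaining seconds: 420 + 9 = 429

429


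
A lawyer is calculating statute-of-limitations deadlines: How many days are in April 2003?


Month: April
Year: 2003
April is a 30-day month
Total: 30 days

30


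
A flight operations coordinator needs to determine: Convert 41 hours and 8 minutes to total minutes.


Hours: 41
Minutes: 8
Convert hours to minutes: 41 x 60 = 2460
Add remaining minutes: 2460 + 8 = 2468

2468


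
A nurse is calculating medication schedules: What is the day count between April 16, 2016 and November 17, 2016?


Start date: 2016-04-16
End date: 2016-11-17
Apr 2016: +15 days
May 2016: +31 days
Jun 2016: +30 days
... (5 more months)
Total: 215 days

215


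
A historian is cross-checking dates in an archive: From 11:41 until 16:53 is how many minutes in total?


Start time: 11:41 = 701 minutes from midnight
End time: 16:53 = 1013 minutes from midnight
Difference: 1013 - 701 = 312 minutes
That is 5 hours and 12 minutes

312


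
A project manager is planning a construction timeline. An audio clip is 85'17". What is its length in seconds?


Minutes: 85
Seconds: 17
Convert minutes to seconds: 85 x 60 = 5100
Add remaining seconds: 5100 + 17 = 5117

5117


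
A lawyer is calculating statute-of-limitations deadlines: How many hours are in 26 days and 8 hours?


Days: 26
Extra hours: 8
Hours per day: 24
Days to hours: 26 x 24 = 624
Total: 624 + 8 = 632

632


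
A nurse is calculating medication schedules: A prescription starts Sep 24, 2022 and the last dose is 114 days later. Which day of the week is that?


Start: 2022-09-24 (Saturday)
Step 1 - find target date: add 114 days
  2022-09-24 + 114 days = 2023-01-16
Step 2 - day of week:
  114 mod 7 = 2
  Saturday + 2 days -> Monday
Result: Monday (2023-01-16)

Monday


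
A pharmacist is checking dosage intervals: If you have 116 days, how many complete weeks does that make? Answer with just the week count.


Total days: 116
Days per week: 7
Division: 116 / 7 = 16 remainder 4
Complete weeks: 16
Remaining days: 4

16


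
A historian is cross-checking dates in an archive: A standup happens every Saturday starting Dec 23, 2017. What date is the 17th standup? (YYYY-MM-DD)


First occurrence: 2017-12-23 (occurrence 1)
Each occurrence is 7 days after the previous.
Occurrence 17 is 16 weeks after the first.
16 weeks = 112 days
2017-12-23 + 112 days = 2018-04-14

2018-04-14


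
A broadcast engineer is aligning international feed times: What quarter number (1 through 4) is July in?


Month: July (month 7)
Q1: January-March (months 1-3)
Q2: April-June (months 4-6)
Q3: July-September (months 7-9)
Q4: October-December (months 10-12)
Month 7 falls in Q3

3


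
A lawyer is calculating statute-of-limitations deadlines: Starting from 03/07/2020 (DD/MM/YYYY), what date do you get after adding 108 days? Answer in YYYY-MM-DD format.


Start: 2020-07-03
Adding 108 days
Days remaining in July: 28
After July: 80 days still to add
August 2020: 31 days, 49 remaining
September 2020: 30 days, 19 remaining
October 2020 has 31 days, need 19
Result: 2020-10-19

2020-10-19


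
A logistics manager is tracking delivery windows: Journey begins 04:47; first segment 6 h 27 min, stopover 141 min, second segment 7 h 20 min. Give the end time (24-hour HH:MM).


Depart: 04:47
Leg 1: +387 min -> 11:14
Layover: +141 min -> 13:35
Leg 2: +440 min -> 20:55
Total travel: 968 minutes = 16h 8m
Arrival: 20:55

20:55


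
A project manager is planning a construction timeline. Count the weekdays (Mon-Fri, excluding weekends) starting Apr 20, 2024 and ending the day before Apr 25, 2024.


Start: 2024-04-20 (Saturday)
End (exclusive): 2024-04-25 (Thursday)
Total calendar days: 5
Full weeks: 5 // 7 = 0 -> 0 weekdays
Remaining 5 days starting on Saturday:
  Sat(-), Sun(-), Mon(w), Tue(w), Wed(w) -> 3 weekdays
Total business days: 0 + 3 = 3

3


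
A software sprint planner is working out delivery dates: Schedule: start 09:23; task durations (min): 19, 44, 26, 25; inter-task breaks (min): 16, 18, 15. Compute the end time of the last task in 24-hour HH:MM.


Start: 09:23 = 563 min from midnight
  after task 1 (19 min): 09:42
  after break (16 min): 09:58
  after task 2 (44 min): 10:42
  after break (18 min): 11:00
  after task 3 (26 min): 11:26
  after break (15 min): 11:41
  after task 4 (25 min): 12:06
Total elapsed: 163 minutes
End time: 12:06

12:06


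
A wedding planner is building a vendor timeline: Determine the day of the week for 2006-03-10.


Date: 2006-03-10
January 1, 2006 is a Sunday
Day of year: 69
Offset from Jan 1: 68 days
68 mod 7 = 5
Result: Friday

Friday


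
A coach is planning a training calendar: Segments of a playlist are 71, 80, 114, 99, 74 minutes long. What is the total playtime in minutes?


Durations: 71, 80, 114, 99, 74
Running sum: 71
+ 80 = 151
+ 114 = 265
+ 99 = 364
+ 74 = 438
Total duration: 438 minutes
That is 7 hours and 18 minutes

438


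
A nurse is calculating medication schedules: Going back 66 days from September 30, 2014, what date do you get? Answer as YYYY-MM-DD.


Start: 2014-09-30
Subtracting 66 days
Days already passed in September: 30
After going back through September: 36 more days to subtract
August 2014: 31 days, 5 remaining
July 2014 has 31 days, need 5
Result: 2014-07-26

2014-07-26


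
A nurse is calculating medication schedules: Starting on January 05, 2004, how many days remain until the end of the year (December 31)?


Start: January 05, 2004
End: December 31, 2004
Days left in January: 26
February: 29
March: 31
April: 30
May: 31
... plus remaining months
Sum of remaining months: 335
Total: 26 + 335 = 361

361


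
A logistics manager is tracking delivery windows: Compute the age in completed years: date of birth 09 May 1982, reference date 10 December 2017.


Birth: 1982-05-09
Reference: 2017-12-10
Year difference: 2017 - 1982 = 35
Has birthday (05-09) occurred by 12-10? Yes
Age in full years: 35

35


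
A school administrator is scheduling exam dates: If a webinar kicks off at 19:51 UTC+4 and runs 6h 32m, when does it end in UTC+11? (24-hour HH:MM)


Start: 19:51 in UTC+4
Step 1 - add duration:
  minutes: 51 + 32 = 83 (carry 1h)
  hours: 19 + 6 + 1 = 26
  end in UTC+4: 02:23
Step 2 - convert UTC+4 -> UTC+11:
  offset difference: 11 - (4) = 7 hours
  2 + (7) = 9 -> mod 24 = 9
Result: 09:23 in UTC+11

09:23


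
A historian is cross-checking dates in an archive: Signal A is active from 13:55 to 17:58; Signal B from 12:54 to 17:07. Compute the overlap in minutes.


Interval A: [835, 1078] minutes from midnight
Interval B: [774, 1027] minutes from midnight
Overlap start = max(835, 774) = 835
Overlap end = min(1078, 1027) = 1027
Overlap = 1027 - 835 = 192 minutes

192


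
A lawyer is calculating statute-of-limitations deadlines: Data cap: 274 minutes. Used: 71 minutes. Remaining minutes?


Total budget: 274 minutes
Time used: 71 minutes
Remaining: 274 - 71 = 203 minutes
Percent used: 25.9%
Percent remaining: 74.1%

203


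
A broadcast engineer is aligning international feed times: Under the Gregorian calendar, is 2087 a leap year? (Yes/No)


Year: 2087
Divisible by 4? 2087 / 4 = 521.75 -> No
Not divisible by 4, so NOT a leap year

No


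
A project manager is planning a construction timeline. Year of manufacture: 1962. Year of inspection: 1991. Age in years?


Birth year: 1962
Current year: 1991
Age = current year - birth year
Age = 1991 - 1962 = 29

29


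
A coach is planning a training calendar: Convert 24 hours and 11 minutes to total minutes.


Hours: 24
Extra minutes: 11
Minutes per hour: 60
Hours to minutes: 24 x 60 = 1440
Total: 1440 + 11 = 1451

1451


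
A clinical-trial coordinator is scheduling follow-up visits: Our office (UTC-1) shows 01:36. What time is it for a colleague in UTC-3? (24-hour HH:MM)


Local time: 01:36 at UTC-1 (offset -1h)
Target zone: UTC-3 (offset -3h)
Difference: -3 - (-1) = -2 hours
Calculation: 1 + (-2) = -1
Wraparound: (-1) mod 24 = 23
Result: 23:36

23:36


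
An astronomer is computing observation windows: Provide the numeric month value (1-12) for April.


Calendar month order:
3. March
4. April <--
5. May
April is month number 4

4


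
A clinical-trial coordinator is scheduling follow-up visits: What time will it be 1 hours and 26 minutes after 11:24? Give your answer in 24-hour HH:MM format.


Start time: 11:24
Adding: 1 hours 26 minutes
Minutes: 24 + 26 = 50
Hours: 11 + 1 + 0 = 12
Result: 12:50

12:50


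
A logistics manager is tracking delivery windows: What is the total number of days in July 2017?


Month: July
Year: 2017
July is a 31-day month
Total: 31 days

31


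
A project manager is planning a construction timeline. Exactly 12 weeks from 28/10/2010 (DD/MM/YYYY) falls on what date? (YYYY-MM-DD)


Start: 2010-10-28
Weeks to add: 12
Convert to days: 12 x 7 = 84 days
Add 84 days to 2010-10-28
Result: 2011-01-20

2011-01-20


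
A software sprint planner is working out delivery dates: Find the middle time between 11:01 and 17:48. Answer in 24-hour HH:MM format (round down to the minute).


Start time: 11:01 = 661 minutes from midnight
End time: 17:48 = 1068 minutes from midnight
Sum: 661 + 1068 = 1729
Midpoint: 1729 / 2 = 864 minutes
Convert: 864 / 60 = 14 hours, 24 minutes
Result: 14:24

14:24


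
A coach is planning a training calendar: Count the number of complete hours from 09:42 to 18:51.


Start: 09:42
End: 18:51
Hour difference: 18 - 9 = 9 hours
Minute difference: 51 - 42 = 9 minutes
Total minutes: 549
Complete hours: 549 / 60 = 9 (remainder 9)

9


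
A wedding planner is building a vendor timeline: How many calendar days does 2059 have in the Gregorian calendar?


Year: 2059
Check leap year rules:
Divisible by 4? No
2059 is not a leap year
Days: 365

365


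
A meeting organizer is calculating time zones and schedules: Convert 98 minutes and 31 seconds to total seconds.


Minutes: 98
Extra seconds: 31
Seconds per minute: 60
Minutes to seconds: 98 x 60 = 5880
Total: 5880 + 31 = 5911

5911


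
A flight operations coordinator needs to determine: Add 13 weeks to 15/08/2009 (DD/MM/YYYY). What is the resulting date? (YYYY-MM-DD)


Start: 2009-08-15
Weeks to add: 13
Convert to days: 13 x 7 = 91 days
Add 91 days to 2009-08-15
Result: 2009-11-14

2009-11-14


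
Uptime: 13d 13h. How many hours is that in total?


Days: 13
Extra hours: 13
Hours per day: 24
Days to hours: 13 x 24 = 312
Total: 312 + 13 = 325

325


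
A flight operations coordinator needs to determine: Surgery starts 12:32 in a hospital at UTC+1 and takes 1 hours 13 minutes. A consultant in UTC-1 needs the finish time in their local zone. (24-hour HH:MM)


Start: 12:32 in UTC+1
Step 1 - add duration:
  minutes: 32 + 13 = 45
  hours: 12 + 1 + 0 = 13
  end in UTC+1: 13:45
Step 2 - convert UTC+1 -> UTC-1:
  offset difference: -1 - (1) = -2 hours
  13 + (-2) = 11 -> mod 24 = 11
Result: 11:45 in UTC-1

11:45


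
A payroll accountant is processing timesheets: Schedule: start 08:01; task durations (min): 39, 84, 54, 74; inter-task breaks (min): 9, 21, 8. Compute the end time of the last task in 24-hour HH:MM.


Start: 08:01 = 481 min from midnight
  after task 1 (39 min): 08:40
  after break (9 min): 08:49
  after task 2 (84 min): 10:13
  after break (21 min): 10:34
  after task 3 (54 min): 11:28
  after break (8 min): 11:36
  after task 4 (74 min): 12:50
Total elapsed: 289 minutes
End time: 12:50

12:50


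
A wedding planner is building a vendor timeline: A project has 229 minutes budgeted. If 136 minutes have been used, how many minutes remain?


Total budget: 229 minutes
Time used: 136 minutes
Remaining: 229 - 136 = 93 minutes
Percent used: 59.4%
Percent remaining: 40.6%

93


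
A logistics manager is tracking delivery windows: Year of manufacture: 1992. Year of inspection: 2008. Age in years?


Birth year: 1992
Current year: 2008
Age = current year - birth year
Age = 2008 - 1992 = 16

16


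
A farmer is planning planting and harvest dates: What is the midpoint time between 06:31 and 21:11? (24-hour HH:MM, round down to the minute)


Start time: 06:31 = 391 minutes from midnight
End time: 21:11 = 1271 minutes from midnight
Sum: 391 + 1271 = 1662
Midpoint: 1662 / 2 = 831 minutes
Convert: 831 / 60 = 13 hours, 51 minutes
Result: 13:51

13:51


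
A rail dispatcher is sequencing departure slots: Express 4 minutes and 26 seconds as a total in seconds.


Minutes: 4
Seconds: 26
Convert minutes to seconds: 4 x 60 = 240
Add remaining seconds: 240 + 26 = 266

266


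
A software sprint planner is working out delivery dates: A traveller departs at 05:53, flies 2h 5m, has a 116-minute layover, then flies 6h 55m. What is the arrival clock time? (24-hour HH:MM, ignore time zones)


Depart: 05:53
Leg 1: +125 min -> 07:58
Layover: +116 min -> 09:54
Leg 2: +415 min -> 16:49
Total travel: 656 minutes = 10h 56m
Arrival: 16:49

16:49


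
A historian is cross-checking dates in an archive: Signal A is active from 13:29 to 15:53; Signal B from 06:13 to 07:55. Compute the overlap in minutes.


Interval A: [809, 953] minutes from midnight
Interval B: [373, 475] minutes from midnight
Overlap start = max(809, 373) = 809
Overlap end = min(953, 475) = 475
End <= start, so the intervals do not overlap: 0 minutes

0


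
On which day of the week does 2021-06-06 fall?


Date: 2021-06-06
January 1, 2021 is a Friday
Day of year: 157
Offset from Jan 1: 156 days
156 mod 7 = 2
Result: Sunday

Sunday


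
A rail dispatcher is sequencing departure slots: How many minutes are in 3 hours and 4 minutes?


Hours: 3
Extra minutes: 4
Minutes per hour: 60
Hours to minutes: 3 x 60 = 180
Total: 180 + 4 = 184

184


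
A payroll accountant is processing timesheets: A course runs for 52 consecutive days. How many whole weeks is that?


Total days: 52
Days per week: 7
Division: 52 / 7 = 7 remainder 3
Complete weeks: 7
Remaining days: 3

7


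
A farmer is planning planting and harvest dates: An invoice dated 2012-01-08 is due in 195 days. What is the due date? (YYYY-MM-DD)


Start: 2012-01-08
Adding 195 days
Days remaining in January: 23
After January: 172 days still to add
February 2012: 29 days, 143 remaining
March 2012: 31 days, 112 remaining
April 2012: 30 days, 82 remaining
May 2012: 31 days, 51 remaining
Result: 2012-07-21

2012-07-21


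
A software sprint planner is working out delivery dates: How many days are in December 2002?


Month: December
Year: 2002
December is a 31-day month
Total: 31 days

31


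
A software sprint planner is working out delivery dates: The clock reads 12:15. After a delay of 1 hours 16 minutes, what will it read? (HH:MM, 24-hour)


Start time: 12:15
Adding: 1 hours 16 minutes
Minutes: 15 + 16 = 31
Hours: 12 + 1 + 0 = 13
Result: 13:31

13:31


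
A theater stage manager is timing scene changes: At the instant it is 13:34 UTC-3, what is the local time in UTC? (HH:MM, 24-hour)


Local time: 13:34 at UTC-3 (offset -3h)
Target zone: UTC (offset 0h)
Difference: 0 - (-3) = 3 hours
Calculation: 13 + (3) = 16
Result: 16:34

16:34


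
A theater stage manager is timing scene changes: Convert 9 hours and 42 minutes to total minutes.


Hours: 9
Minutes: 42
Convert hours to minutes: 9 x 60 = 540
Add remaining minutes: 540 + 42 = 582

582


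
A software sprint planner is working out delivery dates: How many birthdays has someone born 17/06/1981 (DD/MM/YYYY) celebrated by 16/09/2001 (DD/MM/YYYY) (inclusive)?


Birth: 1981-06-17
Reference: 2001-09-16
Year difference: 2001 - 1981 = 20
Has birthday (06-17) occurred by 09-16? Yes
Age in full years: 20

20


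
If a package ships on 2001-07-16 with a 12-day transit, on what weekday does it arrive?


Start: 2001-07-16 (Monday)
Step 1 - find target date: add 12 days
  2001-07-16 + 12 days = 2001-07-28
Step 2 - day of week:
  12 mod 7 = 5
  Monday + 5 days -> Saturday
Result: Saturday (2001-07-28)

Saturday


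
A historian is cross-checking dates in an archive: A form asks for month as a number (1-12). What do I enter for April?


Calendar month order:
3. March
4. April <--
5. May
April is month number 4

4


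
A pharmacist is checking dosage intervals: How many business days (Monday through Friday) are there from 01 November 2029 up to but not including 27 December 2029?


Start: 2029-11-01 (Thursday)
End (exclusive): 2029-12-27 (Thursday)
Total calendar days: 56
Full weeks: 56 // 7 = 8 -> 40 weekdays
Remaining 0 days starting on Thursday:
Total business days: 40 + 0 = 40

40


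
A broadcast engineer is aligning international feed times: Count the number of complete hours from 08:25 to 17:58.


Start: 08:25
End: 17:58
Hour difference: 17 - 8 = 9 hours
Minute difference: 58 - 25 = 33 minutes
Total minutes: 573
Complete hours: 573 / 60 = 9 (remainder 33)

9


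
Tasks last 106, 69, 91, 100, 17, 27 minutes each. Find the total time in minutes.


Durations: 106, 69, 91, 100, 17, 27
Running sum: 106
+ 69 = 175
+ 91 = 266
+ 100 = 366
+ 17 = 383
+ 27 = 410
Total duration: 410 minutes
That is 6 hours and 50 minutes

410


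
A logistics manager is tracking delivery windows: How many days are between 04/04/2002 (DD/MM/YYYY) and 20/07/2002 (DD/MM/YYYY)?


Start date: 2002-04-04
End date: 2002-07-20
Apr 2002: +27 days
May 2002: +31 days
Jun 2002: +30 days
Jul 2002: +19 days
Total: 107 days

107


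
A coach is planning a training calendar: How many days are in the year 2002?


Year: 2002
Check leap year rules:
Divisible by 4? No
2002 is not a leap year
Days: 365

365


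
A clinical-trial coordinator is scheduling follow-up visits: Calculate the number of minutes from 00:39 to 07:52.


Start time: 00:39 = 39 minutes from midnight
End time: 07:52 = 472 minutes from midnight
Difference: 472 - 39 = 433 minutes
That is 7 hours and 13 minutes

433


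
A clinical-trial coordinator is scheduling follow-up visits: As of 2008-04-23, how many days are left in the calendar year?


Start: April 23, 2008
End: December 31, 2008
Days left in April: 7
May: 31
June: 30
July: 31
August: 31
... plus remaining months
Sum of remaining months: 245
Total: 7 + 245 = 252

252


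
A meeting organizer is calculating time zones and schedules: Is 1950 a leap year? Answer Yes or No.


Year: 1950
Divisible by 4? 1950 / 4 = 487.5 -> No
Not divisible by 4, so NOT a leap year

No


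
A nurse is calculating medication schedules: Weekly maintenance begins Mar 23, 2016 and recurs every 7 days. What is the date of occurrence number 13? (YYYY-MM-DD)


First occurrence: 2016-03-23 (occurrence 1)
Each occurrence is 7 days after the previous.
Occurrence 13 is 12 weeks after the first.
12 weeks = 84 days
2016-03-23 + 84 days = 2016-06-15

2016-06-15


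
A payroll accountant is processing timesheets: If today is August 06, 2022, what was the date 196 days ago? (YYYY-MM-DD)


Start: 2022-08-06
Subtracting 196 days
Days already passed in August: 6
After going back through August: 190 more days to subtract
July 2022: 31 days, 159 remaining
June 2022: 30 days, 129 remaining
May 2022: 31 days, 98 remaining
April 2022: 30 days, 68 remaining
Result: 2022-01-22

2022-01-22


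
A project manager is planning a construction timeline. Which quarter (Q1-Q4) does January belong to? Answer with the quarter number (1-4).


Month: January (month 1)
Q1: January-March (months 1-3)
Q2: April-June (months 4-6)
Q3: July-September (months 7-9)
Q4: October-December (months 10-12)
Month 1 falls in Q1

1


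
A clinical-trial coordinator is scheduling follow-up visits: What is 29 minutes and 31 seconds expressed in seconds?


Minutes: 29
Extra seconds: 31
Seconds per minute: 60
Minutes to seconds: 29 x 60 = 1740
Total: 1740 + 31 = 1771

1771


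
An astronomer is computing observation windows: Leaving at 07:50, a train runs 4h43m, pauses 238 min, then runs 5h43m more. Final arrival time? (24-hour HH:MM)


Depart: 07:50
Leg 1: +283 min -> 12:33
Layover: +238 min -> 16:31
Leg 2: +343 min -> 22:14
Total travel: 864 minutes = 14h 24m
Arrival: 22:14

22:14


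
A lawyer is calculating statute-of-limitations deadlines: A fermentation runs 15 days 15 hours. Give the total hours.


Days: 15
Extra hours: 15
Hours per day: 24
Days to hours: 15 x 24 = 360
Total: 360 + 15 = 375

375


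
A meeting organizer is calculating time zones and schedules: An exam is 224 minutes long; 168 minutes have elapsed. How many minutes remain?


Total budget: 224 minutes
Time used: 168 minutes
Remaining: 224 - 168 = 56 minutes
Percent used: 75.0%
Percent remaining: 25.0%

56


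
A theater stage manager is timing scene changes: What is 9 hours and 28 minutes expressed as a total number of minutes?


Hours: 9
Minutes: 28
Convert hours to minutes: 9 x 60 = 540
Add remaining minutes: 540 + 28 = 568

568


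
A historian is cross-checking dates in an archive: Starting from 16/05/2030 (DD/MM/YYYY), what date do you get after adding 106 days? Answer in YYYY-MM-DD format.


Start: 2030-05-16
Adding 106 days
Days remaining in May: 15
After May: 91 days still to add
June 2030: 30 days, 61 remaining
July 2030: 31 days, 30 remaining
August 2030 has 31 days, need 30
Result: 2030-08-30

2030-08-30


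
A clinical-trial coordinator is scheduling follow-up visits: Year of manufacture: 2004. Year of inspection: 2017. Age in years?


Birth year: 2004
Current year: 2017
Age = current year - birth year
Age = 2017 - 2004 = 13

13


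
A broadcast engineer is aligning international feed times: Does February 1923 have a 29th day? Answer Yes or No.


Year: 1923
Divisible by 4? 1923 / 4 = 480.75 -> No
Not divisible by 4, so NOT a leap year

No


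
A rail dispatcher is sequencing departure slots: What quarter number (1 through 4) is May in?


Month: May (month 5)
Q1: January-March (months 1-3)
Q2: April-June (months 4-6)
Q3: July-September (months 7-9)
Q4: October-December (months 10-12)
Month 5 falls in Q2

2


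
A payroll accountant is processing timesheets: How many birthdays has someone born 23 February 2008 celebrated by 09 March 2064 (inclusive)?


Birth: 2008-02-23
Reference: 2064-03-09
Year difference: 2064 - 2008 = 56
Has birthday (02-23) occurred by 03-09? Yes
Age in full years: 56

56


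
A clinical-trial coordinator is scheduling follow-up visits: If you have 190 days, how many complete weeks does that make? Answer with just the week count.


Total days: 190
Days per week: 7
Division: 190 / 7 = 27 remainder 1
Complete weeks: 27
Remaining days: 1

27


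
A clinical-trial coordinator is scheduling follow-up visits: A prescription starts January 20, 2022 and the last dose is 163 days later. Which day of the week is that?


Start: 2022-01-20 (Thursday)
Step 1 - find target date: add 163 days
  2022-01-20 + 163 days = 2022-07-02
Step 2 - day of week:
  163 mod 7 = 2
  Thursday + 2 days -> Saturday
Result: Saturday (2022-07-02)

Saturday


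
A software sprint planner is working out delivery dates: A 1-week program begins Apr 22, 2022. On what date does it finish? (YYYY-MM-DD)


Start: 2022-04-22
Weeks to add: 1
Convert to days: 1 x 7 = 7 days
Add 7 days to 2022-04-22
Result: 2022-04-29

2022-04-29


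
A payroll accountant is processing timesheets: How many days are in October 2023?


Month: October
Year: 2023
October is a 31-day month
Total: 31 days

31


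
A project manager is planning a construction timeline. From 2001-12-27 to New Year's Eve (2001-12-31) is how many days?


Start: December 27, 2001
End: December 31, 2001
Days left in December: 4
Total: 4 days

4


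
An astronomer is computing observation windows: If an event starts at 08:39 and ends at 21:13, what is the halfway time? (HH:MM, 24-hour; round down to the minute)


Start time: 08:39 = 519 minutes from midnight
End time: 21:13 = 1273 minutes from midnight
Sum: 519 + 1273 = 1792
Midpoint: 1792 / 2 = 896 minutes
Convert: 896 / 60 = 14 hours, 56 minutes
Result: 14:56

14:56


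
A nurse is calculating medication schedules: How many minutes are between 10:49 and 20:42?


Start time: 10:49 = 649 minutes from midnight
End time: 20:42 = 1242 minutes from midnight
Difference: 1242 - 649 = 593 minutes
That is 9 hours and 53 minutes

593


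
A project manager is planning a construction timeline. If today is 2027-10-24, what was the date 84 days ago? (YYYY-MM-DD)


Start: 2027-10-24
Subtracting 84 days
Days already passed in October: 24
After going back through October: 60 more days to subtract
September 2027: 30 days, 30 remaining
August 2027 has 31 days, need 30
Result: 2027-08-01

2027-08-01


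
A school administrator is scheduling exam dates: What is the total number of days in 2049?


Year: 2049
Check leap year rules:
Divisible by 4? No
2049 is not a leap year
Days: 365

365


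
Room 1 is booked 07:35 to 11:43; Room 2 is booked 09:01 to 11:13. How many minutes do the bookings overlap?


Interval A: [455, 703] minutes from midnight
Interval B: [541, 673] minutes from midnight
Overlap start = max(455, 541) = 541
Overlap end = min(703, 673) = 673
Overlap = 673 - 541 = 132 minutes

132


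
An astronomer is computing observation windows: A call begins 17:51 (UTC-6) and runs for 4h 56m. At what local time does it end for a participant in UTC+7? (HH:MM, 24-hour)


Start: 17:51 in UTC-6
Step 1 - add duration:
  minutes: 51 + 56 = 107 (carry 1h)
  hours: 17 + 4 + 1 = 22
  end in UTC-6: 22:47
Step 2 - convert UTC-6 -> UTC+7:
  offset difference: 7 - (-6) = 13 hours
  22 + (13) = 35 -> mod 24 = 11
Result: 11:47 in UTC+7

11:47


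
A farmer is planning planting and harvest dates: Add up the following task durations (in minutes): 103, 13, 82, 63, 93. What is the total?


Durations: 103, 13, 82, 63, 93
Running sum: 103
+ 13 = 116
+ 82 = 198
+ 63 = 261
+ 93 = 354
Total duration: 354 minutes
That is 5 hours and 54 minutes

354
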